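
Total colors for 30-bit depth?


Colors = 2^bits = 2^30
= 1,073,741,824 colors


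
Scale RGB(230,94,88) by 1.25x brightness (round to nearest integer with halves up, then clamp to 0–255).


Multiply each channel by 1.25, round half up, clamp to [0, 255]
R: 230×1.25 = 287.5 → round → 288 → clamp → 255
G: 94×1.25 = 117.5 → round → 118
B: 88×1.25 = 110
= RGB(255, 118, 110)


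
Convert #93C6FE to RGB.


93 → 147 (R)
C6 → 198 (G)
FE → 254 (B)
= RGB(147, 198, 254)


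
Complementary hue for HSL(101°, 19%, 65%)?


Complement = opposite side of color wheel = hue + 180°
H' = (101 + 180) mod 360 = 281°
S and L unchanged.
= HSL(281°, 19%, 65%)


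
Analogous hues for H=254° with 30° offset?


Base hue: 254°
Left analog: (254 - 30) mod 360 = 224°
Right analog: (254 + 30) mod 360 = 284°
Analogous hues = 224° and 284°


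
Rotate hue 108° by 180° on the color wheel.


New hue = (H + rotation) mod 360
New hue = (108 + 180) mod 360
= 288 mod 360
= 288°


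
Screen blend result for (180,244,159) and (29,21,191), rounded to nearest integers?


Screen: C = 255 - (255-A)×(255-B)/255, rounded to nearest integer
R: 255 - (255-180)×(255-29)/255 = 255 - 16950/255 ≈ 255 - 66.471 = 188.529 → 189
G: 255 - (255-244)×(255-21)/255 = 255 - 2574/255 ≈ 255 - 10.094 = 244.906 → 245
B: 255 - (255-159)×(255-191)/255 = 255 - 6144/255 ≈ 255 - 24.094 = 230.906 → 231
= RGB(189, 245, 231)


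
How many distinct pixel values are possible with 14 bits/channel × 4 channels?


Total bits = 14 bits/channel × 4 channels = 56 bits
Distinct pixel values = 2^56
= 72,057,594,037,927,936 pixel values


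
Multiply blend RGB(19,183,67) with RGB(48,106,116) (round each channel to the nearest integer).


Multiply: C = A×B/255, rounded to nearest integer
R: 19×48/255 = 912/255 ≈ 3.576 → 4
G: 183×106/255 = 19398/255 ≈ 76.071 → 76
B: 67×116/255 = 7772/255 ≈ 30.478 → 30
= RGB(4, 76, 30)


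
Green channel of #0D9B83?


Color: #0D9B83
R = 0D = 13
G = 9B = 155
B = 83 = 131
Green = 155


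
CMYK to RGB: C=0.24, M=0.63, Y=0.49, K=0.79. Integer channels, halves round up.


R = 255 × (1-C) × (1-K) = 255 × 0.76 × 0.21 = 40.698 → 41
G = 255 × (1-M) × (1-K) = 255 × 0.37 × 0.21 = 19.8135 → 20
B = 255 × (1-Y) × (1-K) = 255 × 0.51 × 0.21 = 27.3105 → 27
= RGB(41, 20, 27)


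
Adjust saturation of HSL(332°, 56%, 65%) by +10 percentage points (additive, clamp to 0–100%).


Original S = 56%
Adjustment = +10 percentage points
New S = 56 + (10) = 66
Clamp to [0, 100] → 66
= HSL(332°, 66%, 65%)


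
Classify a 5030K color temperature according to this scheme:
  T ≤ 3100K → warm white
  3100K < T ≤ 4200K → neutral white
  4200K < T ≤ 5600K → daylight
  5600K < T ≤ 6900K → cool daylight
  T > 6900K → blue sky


Temperature: 5030K
4200K < 5030K ≤ 5600K → daylight
Classification: daylight


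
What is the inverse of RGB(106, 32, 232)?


Invert: (255-R, 255-G, 255-B)
R: 255-106 = 149
G: 255-32 = 223
B: 255-232 = 23
= RGB(149, 223, 23)


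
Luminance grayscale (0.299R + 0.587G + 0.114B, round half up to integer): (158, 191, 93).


Gray = 0.299×R + 0.587×G + 0.114×B
Gray = 0.299×158 + 0.587×191 + 0.114×93
Gray = 47.242 + 112.117 + 10.602
Gray = 169.961 → round half up → 170
Gray = 170


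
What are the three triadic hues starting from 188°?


Triadic: equally spaced at 120° intervals
H1 = 188°
H2 = (188 + 120) mod 360 = 308°
H3 = (188 + 240) mod 360 = 68°
Triadic = 188°, 308°, 68°


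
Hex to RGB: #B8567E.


B8 → 184 (R)
56 → 86 (G)
7E → 126 (B)
= RGB(184, 86, 126)


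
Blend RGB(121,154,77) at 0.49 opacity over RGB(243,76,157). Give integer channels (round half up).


C = α×F + (1-α)×B, with 1-α = 0.51
R: 0.49×121 + 0.51×243 = 59.29 + 123.93 = 183.22 → 183
G: 0.49×154 + 0.51×76 = 75.46 + 38.76 = 114.22 → 114
B: 0.49×77 + 0.51×157 = 37.73 + 80.07 = 117.80 → 118
= RGB(183, 114, 118)


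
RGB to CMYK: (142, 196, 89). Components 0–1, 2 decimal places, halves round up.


R'=142/255≈0.5569, G'=196/255≈0.7686, B'=89/255≈0.3490
K = 1 - max(R',G',B') = 1 - 196/255 = 59/255 = 0.23137… → 0.23
(1-R'-K)/(1-K) simplifies to (max-R)/max with max = 196:
C = (196-142)/196 = 54/196 = 0.27551… → 0.28
M = (196-196)/196 = 0/196 = 0 → 0.00
Y = (196-89)/196 = 107/196 = 0.54591… → 0.55
= CMYK(0.28, 0.00, 0.55, 0.23)


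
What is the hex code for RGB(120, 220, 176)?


R = 120 → 78 (hex)
G = 220 → DC (hex)
B = 176 → B0 (hex)
Hex = #78DCB0


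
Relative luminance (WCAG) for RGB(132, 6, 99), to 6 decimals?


Linearize each channel (sRGB transfer function): c = v/255; c_lin = c/12.92 if c ≤ 0.04045, else ((c+0.055)/1.055)^2.4
  R: 132/255 ≈ 0.517647 > 0.04045 → ((0.517647+0.055)/1.055)^2.4 ≈ 0.230740
  G: 6/255 ≈ 0.023529 ≤ 0.04045 → 0.023529/12.92 ≈ 0.001821
  B: 99/255 ≈ 0.388235 > 0.04045 → ((0.388235+0.055)/1.055)^2.4 ≈ 0.124772
R_lin = 0.230740, G_lin = 0.001821, B_lin = 0.124772
L = 0.2126×R + 0.7152×G + 0.0722×B
L = 0.2126×0.230740 + 0.7152×0.001821 + 0.0722×0.124772
L ≈ 0.059366


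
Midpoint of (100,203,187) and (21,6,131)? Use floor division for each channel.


Midpoint: each channel = ⌊(C₁+C₂)/2⌋
R: ⌊(100+21)/2⌋ = 60
G: ⌊(203+6)/2⌋ = 104
B: ⌊(187+131)/2⌋ = 159
= RGB(60, 104, 159)


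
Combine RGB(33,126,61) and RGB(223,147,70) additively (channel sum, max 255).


Additive: each channel = min(255, C₁+C₂)
R: 33+223 = 256 → 255
G: 126+147 = 273 → 255
B: 61+70 = 131 → 131
= RGB(255, 255, 131)


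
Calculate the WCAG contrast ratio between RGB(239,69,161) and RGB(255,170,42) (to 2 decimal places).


Linearize each sRGB channel c=v/255: c/12.92 if c ≤ 0.04045 else ((c+0.055)/1.055)^2.4
L = 0.2126×R_lin + 0.7152×G_lin + 0.0722×B_lin
Color 1 (239,69,161):
  R=239: 239/255≈0.9373 > 0.04045 → ((0.9373+0.055)/1.055)^2.4 ≈ 0.86316
  G=69: 69/255≈0.2706 > 0.04045 → ((0.2706+0.055)/1.055)^2.4 ≈ 0.05951
  B=161: 161/255≈0.6314 > 0.04045 → ((0.6314+0.055)/1.055)^2.4 ≈ 0.35640
  L1 = 0.2126×0.86316 + 0.7152×0.05951 + 0.0722×0.35640 ≈ 0.25180
Color 2 (255,170,42):
  R=255: 255/255≈1.0000 > 0.04045 → ((1.0000+0.055)/1.055)^2.4 ≈ 1.00000
  G=170: 170/255≈0.6667 > 0.04045 → ((0.6667+0.055)/1.055)^2.4 ≈ 0.40198
  B=42: 42/255≈0.1647 > 0.04045 → ((0.1647+0.055)/1.055)^2.4 ≈ 0.02315
  L2 = 0.2126×1.00000 + 0.7152×0.40198 + 0.0722×0.02315 ≈ 0.50177
Lighter = 0.50177, Darker = 0.25180
Ratio = (L_lighter + 0.05) / (L_darker + 0.05)
Ratio = (0.50177 + 0.05) / (0.25180 + 0.05) = 0.55177 / 0.30180 ≈ 1.8282
Ratio ≈ 1.83:1


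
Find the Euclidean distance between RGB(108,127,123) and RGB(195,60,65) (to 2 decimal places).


d = √[(R₁-R₂)² + (G₁-G₂)² + (B₁-B₂)²]
d = √[(108-195)² + (127-60)² + (123-65)²]
d = √[7569 + 4489 + 3364]
d = √15422
d ≈ 124.19


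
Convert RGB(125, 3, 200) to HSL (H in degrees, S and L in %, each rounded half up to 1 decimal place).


Normalize: R'=125/255≈0.4902, G'=3/255≈0.0118, B'=200/255≈0.7843
Max=200/255, Min=3/255, Δ=Max-Min=197/255
L = (Max+Min)/2 = (200+3)/510 = 203/510 = 0.39803… → L = 39.8%
L ≤ 0.5 → S = Δ/(Max+Min) = 197/(200+3) = 197/203 = 0.97044… → S = 97.0%
(the 1/255 factors cancel in S and H, so raw channel differences can be used)
Max is B' → H = 60 × ((R-G)/Δ + 4) = 60 × ((125-3)/197 + 4)
  122/197 + 4 = 0.6192… + 4 = 4.6192…
  H = 60 × 4.6192… = 277.157…° → H = 277.2°
= HSL(277.2°, 97.0%, 39.8%)


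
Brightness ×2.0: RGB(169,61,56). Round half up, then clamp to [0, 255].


Multiply each channel by 2.0, round half up, clamp to [0, 255]
R: 169×2.0 = 338 → clamp → 255
G: 61×2.0 = 122
B: 56×2.0 = 112
= RGB(255, 122, 112)


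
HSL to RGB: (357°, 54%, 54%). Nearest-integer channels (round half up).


H=357°, S=0.54, L=0.54
C = (1-|2L-1|)×S = (1-|0.08|)×0.54 = 0.4968
H' = H/60 = 357/60 ≈ 5.9500; X = C×(1-|H' mod 2 - 1|) = 0.02484
m = L - C/2 = 0.54 - 0.2484 = 0.2916
Sector ⌊H'⌋ = 5 → (R',G',B') = (0.4968, 0.0, 0.02484)
RGB = ((R'+m)×255, (G'+m)×255, (B'+m)×255) = (201.042, 74.358, 80.6922)
Round half up → RGB(201, 74, 81)


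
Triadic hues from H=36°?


Triadic: equally spaced at 120° intervals
H1 = 36°
H2 = (36 + 120) mod 360 = 156°
H3 = (36 + 240) mod 360 = 276°
Triadic = 36°, 156°, 276°


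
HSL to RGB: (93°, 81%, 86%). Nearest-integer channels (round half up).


H=93°, S=0.81, L=0.86
C = (1-|2L-1|)×S = (1-|0.72|)×0.81 = 0.2268
H' = H/60 = 93/60 ≈ 1.5500; X = C×(1-|H' mod 2 - 1|) = 0.10206
m = L - C/2 = 0.86 - 0.1134 = 0.7466
Sector ⌊H'⌋ = 1 → (R',G',B') = (0.10206, 0.2268, 0.0)
RGB = ((R'+m)×255, (G'+m)×255, (B'+m)×255) = (216.4083, 248.217, 190.383)
Round half up → RGB(216, 248, 190)


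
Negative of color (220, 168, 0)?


Invert: (255-R, 255-G, 255-B)
R: 255-220 = 35
G: 255-168 = 87
B: 255-0 = 255
= RGB(35, 87, 255)


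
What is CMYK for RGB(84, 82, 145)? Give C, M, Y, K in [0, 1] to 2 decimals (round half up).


R'=84/255≈0.3294, G'=82/255≈0.3216, B'=145/255≈0.5686
K = 1 - max(R',G',B') = 1 - 145/255 = 110/255 = 0.43137… → 0.43
(1-R'-K)/(1-K) simplifies to (max-R)/max with max = 145:
C = (145-84)/145 = 61/145 = 0.42068… → 0.42
M = (145-82)/145 = 63/145 = 0.43448… → 0.43
Y = (145-145)/145 = 0/145 = 0 → 0.00
= CMYK(0.42, 0.43, 0.00, 0.43)


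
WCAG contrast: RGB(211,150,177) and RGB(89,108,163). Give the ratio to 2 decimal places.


Linearize each sRGB channel c=v/255: c/12.92 if c ≤ 0.04045 else ((c+0.055)/1.055)^2.4
L = 0.2126×R_lin + 0.7152×G_lin + 0.0722×B_lin
Color 1 (211,150,177):
  R=211: 211/255≈0.8275 > 0.04045 → ((0.8275+0.055)/1.055)^2.4 ≈ 0.65141
  G=150: 150/255≈0.5882 > 0.04045 → ((0.5882+0.055)/1.055)^2.4 ≈ 0.30499
  B=177: 177/255≈0.6941 > 0.04045 → ((0.6941+0.055)/1.055)^2.4 ≈ 0.43966
  L1 = 0.2126×0.65141 + 0.7152×0.30499 + 0.0722×0.43966 ≈ 0.38836
Color 2 (89,108,163):
  R=89: 89/255≈0.3490 > 0.04045 → ((0.3490+0.055)/1.055)^2.4 ≈ 0.09990
  G=108: 108/255≈0.4235 > 0.04045 → ((0.4235+0.055)/1.055)^2.4 ≈ 0.14996
  B=163: 163/255≈0.6392 > 0.04045 → ((0.6392+0.055)/1.055)^2.4 ≈ 0.36625
  L2 = 0.2126×0.09990 + 0.7152×0.14996 + 0.0722×0.36625 ≈ 0.15493
Lighter = 0.38836, Darker = 0.15493
Ratio = (L_lighter + 0.05) / (L_darker + 0.05)
Ratio = (0.38836 + 0.05) / (0.15493 + 0.05) = 0.43836 / 0.20493 ≈ 2.1390
Ratio ≈ 2.14:1


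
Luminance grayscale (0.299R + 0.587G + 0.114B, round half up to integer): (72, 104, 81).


Gray = 0.299×R + 0.587×G + 0.114×B
Gray = 0.299×72 + 0.587×104 + 0.114×81
Gray = 21.528 + 61.048 + 9.234
Gray = 91.810 → round half up → 92
Gray = 92


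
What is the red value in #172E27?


Color: #172E27
R = 17 = 23
G = 2E = 46
B = 27 = 39
Red = 23


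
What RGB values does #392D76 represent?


39 → 57 (R)
2D → 45 (G)
76 → 118 (B)
= RGB(57, 45, 118)


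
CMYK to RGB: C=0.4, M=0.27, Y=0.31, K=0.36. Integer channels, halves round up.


R = 255 × (1-C) × (1-K) = 255 × 0.60 × 0.64 = 97.92 → 98
G = 255 × (1-M) × (1-K) = 255 × 0.73 × 0.64 = 119.136 → 119
B = 255 × (1-Y) × (1-K) = 255 × 0.69 × 0.64 = 112.608 → 113
= RGB(98, 119, 113)


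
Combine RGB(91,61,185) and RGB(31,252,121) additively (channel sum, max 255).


Additive: each channel = min(255, C₁+C₂)
R: 91+31 = 122 → 122
G: 61+252 = 313 → 255
B: 185+121 = 306 → 255
= RGB(122, 255, 255)


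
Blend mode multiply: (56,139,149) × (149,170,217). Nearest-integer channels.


Multiply: C = A×B/255, rounded to nearest integer
R: 56×149/255 = 8344/255 ≈ 32.722 → 33
G: 139×170/255 = 23630/255 ≈ 92.667 → 93
B: 149×217/255 = 32333/255 ≈ 126.796 → 127
= RGB(33, 93, 127)


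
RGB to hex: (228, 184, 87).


R = 228 → E4 (hex)
G = 184 → B8 (hex)
B = 87 → 57 (hex)
Hex = #E4B857


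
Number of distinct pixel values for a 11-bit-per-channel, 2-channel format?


Total bits = 11 bits/channel × 2 channels = 22 bits
Distinct pixel values = 2^22
= 4,194,304 pixel values


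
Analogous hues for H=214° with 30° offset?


Base hue: 214°
Left analog: (214 - 30) mod 360 = 184°
Right analog: (214 + 30) mod 360 = 244°
Analogous hues = 184° and 244°


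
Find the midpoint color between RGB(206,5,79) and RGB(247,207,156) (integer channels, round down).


Midpoint: each channel = ⌊(C₁+C₂)/2⌋
R: ⌊(206+247)/2⌋ = 226
G: ⌊(5+207)/2⌋ = 106
B: ⌊(79+156)/2⌋ = 117
= RGB(226, 106, 117)


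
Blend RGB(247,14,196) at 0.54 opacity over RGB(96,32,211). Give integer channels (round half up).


C = α×F + (1-α)×B, with 1-α = 0.46
R: 0.54×247 + 0.46×96 = 133.38 + 44.16 = 177.54 → 178
G: 0.54×14 + 0.46×32 = 7.56 + 14.72 = 22.28 → 22
B: 0.54×196 + 0.46×211 = 105.84 + 97.06 = 202.90 → 203
= RGB(178, 22, 203)


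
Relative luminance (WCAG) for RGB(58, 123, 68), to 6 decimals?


Linearize each channel (sRGB transfer function): c = v/255; c_lin = c/12.92 if c ≤ 0.04045, else ((c+0.055)/1.055)^2.4
  R: 58/255 ≈ 0.227451 > 0.04045 → ((0.227451+0.055)/1.055)^2.4 ≈ 0.042311
  G: 123/255 ≈ 0.482353 > 0.04045 → ((0.482353+0.055)/1.055)^2.4 ≈ 0.198069
  B: 68/255 ≈ 0.266667 > 0.04045 → ((0.266667+0.055)/1.055)^2.4 ≈ 0.057805
R_lin = 0.042311, G_lin = 0.198069, B_lin = 0.057805
L = 0.2126×R + 0.7152×G + 0.0722×B
L = 0.2126×0.042311 + 0.7152×0.198069 + 0.0722×0.057805
L ≈ 0.154828


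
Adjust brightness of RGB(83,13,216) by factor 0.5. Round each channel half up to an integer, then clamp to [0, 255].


Multiply each channel by 0.5, round half up, clamp to [0, 255]
R: 83×0.5 = 41.5 → round → 42
G: 13×0.5 = 6.5 → round → 7
B: 216×0.5 = 108
= RGB(42, 7, 108)


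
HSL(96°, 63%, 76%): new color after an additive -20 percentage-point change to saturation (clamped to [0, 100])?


Original S = 63%
Adjustment = -20 percentage points
New S = 63 + (-20) = 43
Clamp to [0, 100] → 43
= HSL(96°, 43%, 76%)


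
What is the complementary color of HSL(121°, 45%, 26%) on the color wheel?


Complement = opposite side of color wheel = hue + 180°
H' = (121 + 180) mod 360 = 301°
S and L unchanged.
= HSL(301°, 45%, 26%)


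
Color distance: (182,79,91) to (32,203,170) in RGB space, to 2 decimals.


d = √[(R₁-R₂)² + (G₁-G₂)² + (B₁-B₂)²]
d = √[(182-32)² + (79-203)² + (91-170)²]
d = √[22500 + 15376 + 6241]
d = √44117
d ≈ 210.04


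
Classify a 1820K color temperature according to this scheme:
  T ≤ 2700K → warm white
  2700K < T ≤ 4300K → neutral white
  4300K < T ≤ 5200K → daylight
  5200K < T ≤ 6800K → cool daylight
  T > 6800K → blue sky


Temperature: 1820K
1820K ≤ 2700K → warm white
Classification: warm white


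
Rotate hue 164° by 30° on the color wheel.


New hue = (H + rotation) mod 360
New hue = (164 + 30) mod 360
= 194 mod 360
= 194°


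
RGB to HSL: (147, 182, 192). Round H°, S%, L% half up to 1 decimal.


Normalize: R'=147/255≈0.5765, G'=182/255≈0.7137, B'=192/255≈0.7529
Max=192/255, Min=147/255, Δ=Max-Min=45/255
L = (Max+Min)/2 = (192+147)/510 = 339/510 = 0.66470… → L = 66.5%
L > 0.5 → S = Δ/(2-Max-Min) = 45/(510-192-147) = 45/171 = 0.26315… → S = 26.3%
(the 1/255 factors cancel in S and H, so raw channel differences can be used)
Max is B' → H = 60 × ((R-G)/Δ + 4) = 60 × ((147-182)/45 + 4)
  -35/45 + 4 = -0.7777… + 4 = 3.2222…
  H = 60 × 3.2222… = 193.333…° → H = 193.3°
= HSL(193.3°, 26.3%, 66.5%)


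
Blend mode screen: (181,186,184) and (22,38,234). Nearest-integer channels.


Screen: C = 255 - (255-A)×(255-B)/255, rounded to nearest integer
R: 255 - (255-181)×(255-22)/255 = 255 - 17242/255 ≈ 255 - 67.616 = 187.384 → 187
G: 255 - (255-186)×(255-38)/255 = 255 - 14973/255 ≈ 255 - 58.718 = 196.282 → 196
B: 255 - (255-184)×(255-234)/255 = 255 - 1491/255 ≈ 255 - 5.847 = 249.153 → 249
= RGB(187, 196, 249)


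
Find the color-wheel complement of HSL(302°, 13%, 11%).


Complement = opposite side of color wheel = hue + 180°
H' = (302 + 180) mod 360 = 122°
S and L unchanged.
= HSL(122°, 13%, 11%)


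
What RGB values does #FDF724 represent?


FD → 253 (R)
F7 → 247 (G)
24 → 36 (B)
= RGB(253, 247, 36)


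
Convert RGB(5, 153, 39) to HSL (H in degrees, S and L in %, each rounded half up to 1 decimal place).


Normalize: R'=5/255≈0.0196, G'=153/255≈0.6000, B'=39/255≈0.1529
Max=153/255, Min=5/255, Δ=Max-Min=148/255
L = (Max+Min)/2 = (153+5)/510 = 158/510 = 0.30980… → L = 31.0%
L ≤ 0.5 → S = Δ/(Max+Min) = 148/(153+5) = 148/158 = 0.93670… → S = 93.7%
(the 1/255 factors cancel in S and H, so raw channel differences can be used)
Max is G' → H = 60 × ((B-R)/Δ + 2) = 60 × ((39-5)/148 + 2)
  34/148 + 2 = 0.2297… + 2 = 2.2297…
  H = 60 × 2.2297… = 133.783…° → H = 133.8°
= HSL(133.8°, 93.7%, 31.0%)


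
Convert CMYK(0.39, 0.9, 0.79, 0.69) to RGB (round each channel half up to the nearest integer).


R = 255 × (1-C) × (1-K) = 255 × 0.61 × 0.31 = 48.2205 → 48
G = 255 × (1-M) × (1-K) = 255 × 0.10 × 0.31 = 7.905 → 8
B = 255 × (1-Y) × (1-K) = 255 × 0.21 × 0.31 = 16.6005 → 17
= RGB(48, 8, 17)


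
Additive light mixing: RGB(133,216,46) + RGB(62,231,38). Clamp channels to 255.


Additive: each channel = min(255, C₁+C₂)
R: 133+62 = 195 → 195
G: 216+231 = 447 → 255
B: 46+38 = 84 → 84
= RGB(195, 255, 84)


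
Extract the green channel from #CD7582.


Color: #CD7582
R = CD = 205
G = 75 = 117
B = 82 = 130
Green = 117


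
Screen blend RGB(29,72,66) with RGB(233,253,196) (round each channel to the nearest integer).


Screen: C = 255 - (255-A)×(255-B)/255, rounded to nearest integer
R: 255 - (255-29)×(255-233)/255 = 255 - 4972/255 ≈ 255 - 19.498 = 235.502 → 236
G: 255 - (255-72)×(255-253)/255 = 255 - 366/255 ≈ 255 - 1.435 = 253.565 → 254
B: 255 - (255-66)×(255-196)/255 = 255 - 11151/255 ≈ 255 - 43.729 = 211.271 → 211
= RGB(236, 254, 211)


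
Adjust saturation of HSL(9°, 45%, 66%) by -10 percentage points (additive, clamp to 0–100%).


Original S = 45%
Adjustment = -10 percentage points
New S = 45 + (-10) = 35
Clamp to [0, 100] → 35
= HSL(9°, 35%, 66%)


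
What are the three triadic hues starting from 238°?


Triadic: equally spaced at 120° intervals
H1 = 238°
H2 = (238 + 120) mod 360 = 358°
H3 = (238 + 240) mod 360 = 118°
Triadic = 238°, 358°, 118°


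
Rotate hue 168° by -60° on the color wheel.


New hue = (H + rotation) mod 360
New hue = (168 -60) mod 360
= 108 mod 360
= 108°


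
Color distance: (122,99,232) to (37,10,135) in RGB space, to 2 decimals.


d = √[(R₁-R₂)² + (G₁-G₂)² + (B₁-B₂)²]
d = √[(122-37)² + (99-10)² + (232-135)²]
d = √[7225 + 7921 + 9409]
d = √24555
d ≈ 156.70


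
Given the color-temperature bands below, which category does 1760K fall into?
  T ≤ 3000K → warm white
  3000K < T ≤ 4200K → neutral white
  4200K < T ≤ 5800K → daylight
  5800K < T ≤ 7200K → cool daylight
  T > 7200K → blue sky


Temperature: 1760K
1760K ≤ 3000K → warm white
Classification: warm white


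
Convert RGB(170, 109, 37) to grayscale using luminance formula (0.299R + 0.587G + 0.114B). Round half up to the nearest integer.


Gray = 0.299×R + 0.587×G + 0.114×B
Gray = 0.299×170 + 0.587×109 + 0.114×37
Gray = 50.830 + 63.983 + 4.218
Gray = 119.031 → round half up → 119
Gray = 119


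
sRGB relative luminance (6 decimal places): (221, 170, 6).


Linearize each channel (sRGB transfer function): c = v/255; c_lin = c/12.92 if c ≤ 0.04045, else ((c+0.055)/1.055)^2.4
  R: 221/255 ≈ 0.866667 > 0.04045 → ((0.866667+0.055)/1.055)^2.4 ≈ 0.723055
  G: 170/255 ≈ 0.666667 > 0.04045 → ((0.666667+0.055)/1.055)^2.4 ≈ 0.401978
  B: 6/255 ≈ 0.023529 ≤ 0.04045 → 0.023529/12.92 ≈ 0.001821
R_lin = 0.723055, G_lin = 0.401978, B_lin = 0.001821
L = 0.2126×R + 0.7152×G + 0.0722×B
L = 0.2126×0.723055 + 0.7152×0.401978 + 0.0722×0.001821
L ≈ 0.441348


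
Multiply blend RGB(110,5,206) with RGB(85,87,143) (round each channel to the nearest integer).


Multiply: C = A×B/255, rounded to nearest integer
R: 110×85/255 = 9350/255 ≈ 36.667 → 37
G: 5×87/255 = 435/255 ≈ 1.706 → 2
B: 206×143/255 = 29458/255 ≈ 115.522 → 116
= RGB(37, 2, 116)


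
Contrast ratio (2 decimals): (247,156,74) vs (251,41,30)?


Linearize each sRGB channel c=v/255: c/12.92 if c ≤ 0.04045 else ((c+0.055)/1.055)^2.4
L = 0.2126×R_lin + 0.7152×G_lin + 0.0722×B_lin
Color 1 (247,156,74):
  R=247: 247/255≈0.9686 > 0.04045 → ((0.9686+0.055)/1.055)^2.4 ≈ 0.93011
  G=156: 156/255≈0.6118 > 0.04045 → ((0.6118+0.055)/1.055)^2.4 ≈ 0.33245
  B=74: 74/255≈0.2902 > 0.04045 → ((0.2902+0.055)/1.055)^2.4 ≈ 0.06848
  L1 = 0.2126×0.93011 + 0.7152×0.33245 + 0.0722×0.06848 ≈ 0.44046
Color 2 (251,41,30):
  R=251: 251/255≈0.9843 > 0.04045 → ((0.9843+0.055)/1.055)^2.4 ≈ 0.96469
  G=41: 41/255≈0.1608 > 0.04045 → ((0.1608+0.055)/1.055)^2.4 ≈ 0.02217
  B=30: 30/255≈0.1176 > 0.04045 → ((0.1176+0.055)/1.055)^2.4 ≈ 0.01298
  L2 = 0.2126×0.96469 + 0.7152×0.02217 + 0.0722×0.01298 ≈ 0.22189
Lighter = 0.44046, Darker = 0.22189
Ratio = (L_lighter + 0.05) / (L_darker + 0.05)
Ratio = (0.44046 + 0.05) / (0.22189 + 0.05) = 0.49046 / 0.27189 ≈ 1.8039
Ratio ≈ 1.80:1


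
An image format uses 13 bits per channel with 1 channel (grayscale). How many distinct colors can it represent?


Total bits = 13 bits/channel × 1 channels = 13 bits
Distinct colors = 2^13
= 8,192 colors


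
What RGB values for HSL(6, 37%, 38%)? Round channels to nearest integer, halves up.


H=6°, S=0.37, L=0.38
C = (1-|2L-1|)×S = (1-|-0.24|)×0.37 = 0.2812
H' = H/60 = 6/60 ≈ 0.1000; X = C×(1-|H' mod 2 - 1|) = 0.02812
m = L - C/2 = 0.38 - 0.1406 = 0.2394
Sector ⌊H'⌋ = 0 → (R',G',B') = (0.2812, 0.02812, 0.0)
RGB = ((R'+m)×255, (G'+m)×255, (B'+m)×255) = (132.753, 68.2176, 61.047)
Round half up → RGB(133, 68, 61)


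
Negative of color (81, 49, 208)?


Invert: (255-R, 255-G, 255-B)
R: 255-81 = 174
G: 255-49 = 206
B: 255-208 = 47
= RGB(174, 206, 47)


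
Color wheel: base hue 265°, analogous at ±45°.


Base hue: 265°
Left analog: (265 - 45) mod 360 = 220°
Right analog: (265 + 45) mod 360 = 310°
Analogous hues = 220° and 310°


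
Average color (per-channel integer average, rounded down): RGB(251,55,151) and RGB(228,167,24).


Midpoint: each channel = ⌊(C₁+C₂)/2⌋
R: ⌊(251+228)/2⌋ = 239
G: ⌊(55+167)/2⌋ = 111
B: ⌊(151+24)/2⌋ = 87
= RGB(239, 111, 87)


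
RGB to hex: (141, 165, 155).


R = 141 → 8D (hex)
G = 165 → A5 (hex)
B = 155 → 9B (hex)
Hex = #8DA59B


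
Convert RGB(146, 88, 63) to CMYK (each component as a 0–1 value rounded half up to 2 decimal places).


R'=146/255≈0.5725, G'=88/255≈0.3451, B'=63/255≈0.2471
K = 1 - max(R',G',B') = 1 - 146/255 = 109/255 = 0.42745… → 0.43
(1-R'-K)/(1-K) simplifies to (max-R)/max with max = 146:
C = (146-146)/146 = 0/146 = 0 → 0.00
M = (146-88)/146 = 58/146 = 0.39726… → 0.40
Y = (146-63)/146 = 83/146 = 0.56849… → 0.57
= CMYK(0.00, 0.40, 0.57, 0.43)


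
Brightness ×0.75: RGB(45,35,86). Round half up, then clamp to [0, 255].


Multiply each channel by 0.75, round half up, clamp to [0, 255]
R: 45×0.75 = 33.75 → round → 34
G: 35×0.75 = 26.25 → round → 26
B: 86×0.75 = 64.5 → round → 65
= RGB(34, 26, 65)


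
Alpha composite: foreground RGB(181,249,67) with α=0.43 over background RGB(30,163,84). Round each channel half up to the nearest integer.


C = α×F + (1-α)×B, with 1-α = 0.57
R: 0.43×181 + 0.57×30 = 77.83 + 17.10 = 94.93 → 95
G: 0.43×249 + 0.57×163 = 107.07 + 92.91 = 199.98 → 200
B: 0.43×67 + 0.57×84 = 28.81 + 47.88 = 76.69 → 77
= RGB(95, 200, 77)


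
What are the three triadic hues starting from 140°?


Triadic: equally spaced at 120° intervals
H1 = 140°
H2 = (140 + 120) mod 360 = 260°
H3 = (140 + 240) mod 360 = 20°
Triadic = 140°, 260°, 20°


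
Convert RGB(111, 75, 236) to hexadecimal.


R = 111 → 6F (hex)
G = 75 → 4B (hex)
B = 236 → EC (hex)
Hex = #6F4BEC


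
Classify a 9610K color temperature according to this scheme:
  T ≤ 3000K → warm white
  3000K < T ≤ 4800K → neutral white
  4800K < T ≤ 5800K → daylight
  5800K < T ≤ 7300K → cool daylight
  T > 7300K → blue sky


Temperature: 9610K
9610K > 7300K → blue sky
Classification: blue sky


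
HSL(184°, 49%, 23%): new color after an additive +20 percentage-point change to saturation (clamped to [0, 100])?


Original S = 49%
Adjustment = +20 percentage points
New S = 49 + (20) = 69
Clamp to [0, 100] → 69
= HSL(184°, 69%, 23%)


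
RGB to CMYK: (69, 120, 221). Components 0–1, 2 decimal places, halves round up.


R'=69/255≈0.2706, G'=120/255≈0.4706, B'=221/255≈0.8667
K = 1 - max(R',G',B') = 1 - 221/255 = 34/255 = 0.13333… → 0.13
(1-R'-K)/(1-K) simplifies to (max-R)/max with max = 221:
C = (221-69)/221 = 152/221 = 0.68778… → 0.69
M = (221-120)/221 = 101/221 = 0.45701… → 0.46
Y = (221-221)/221 = 0/221 = 0 → 0.00
= CMYK(0.69, 0.46, 0.00, 0.13)


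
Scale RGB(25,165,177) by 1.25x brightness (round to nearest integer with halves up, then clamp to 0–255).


Multiply each channel by 1.25, round half up, clamp to [0, 255]
R: 25×1.25 = 31.25 → round → 31
G: 165×1.25 = 206.25 → round → 206
B: 177×1.25 = 221.25 → round → 221
= RGB(31, 206, 221)


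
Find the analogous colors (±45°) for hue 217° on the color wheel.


Base hue: 217°
Left analog: (217 - 45) mod 360 = 172°
Right analog: (217 + 45) mod 360 = 262°
Analogous hues = 172° and 262°


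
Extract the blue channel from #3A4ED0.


Color: #3A4ED0
R = 3A = 58
G = 4E = 78
B = D0 = 208
Blue = 208


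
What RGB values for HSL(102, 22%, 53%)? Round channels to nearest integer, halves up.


H=102°, S=0.22, L=0.53
C = (1-|2L-1|)×S = (1-|0.06|)×0.22 = 0.2068
H' = H/60 = 102/60 ≈ 1.7000; X = C×(1-|H' mod 2 - 1|) = 0.06204
m = L - C/2 = 0.53 - 0.1034 = 0.4266
Sector ⌊H'⌋ = 1 → (R',G',B') = (0.06204, 0.2068, 0.0)
RGB = ((R'+m)×255, (G'+m)×255, (B'+m)×255) = (124.6032, 161.517, 108.783)
Round half up → RGB(125, 162, 109)


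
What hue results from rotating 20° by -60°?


New hue = (H + rotation) mod 360
New hue = (20 -60) mod 360
= -40 mod 360
= 320°


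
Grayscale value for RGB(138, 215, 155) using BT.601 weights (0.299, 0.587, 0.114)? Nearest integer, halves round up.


Gray = 0.299×R + 0.587×G + 0.114×B
Gray = 0.299×138 + 0.587×215 + 0.114×155
Gray = 41.262 + 126.205 + 17.670
Gray = 185.137 → round half up → 185
Gray = 185


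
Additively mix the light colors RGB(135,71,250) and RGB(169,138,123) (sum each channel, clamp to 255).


Additive: each channel = min(255, C₁+C₂)
R: 135+169 = 304 → 255
G: 71+138 = 209 → 209
B: 250+123 = 373 → 255
= RGB(255, 209, 255)


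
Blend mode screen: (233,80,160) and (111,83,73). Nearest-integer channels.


Screen: C = 255 - (255-A)×(255-B)/255, rounded to nearest integer
R: 255 - (255-233)×(255-111)/255 = 255 - 3168/255 ≈ 255 - 12.424 = 242.576 → 243
G: 255 - (255-80)×(255-83)/255 = 255 - 30100/255 ≈ 255 - 118.039 = 136.961 → 137
B: 255 - (255-160)×(255-73)/255 = 255 - 17290/255 ≈ 255 - 67.804 = 187.196 → 187
= RGB(243, 137, 187)


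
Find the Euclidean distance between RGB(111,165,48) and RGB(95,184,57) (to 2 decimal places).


d = √[(R₁-R₂)² + (G₁-G₂)² + (B₁-B₂)²]
d = √[(111-95)² + (165-184)² + (48-57)²]
d = √[256 + 361 + 81]
d = √698
d ≈ 26.42


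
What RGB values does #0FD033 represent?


0F → 15 (R)
D0 → 208 (G)
33 → 51 (B)
= RGB(15, 208, 51)


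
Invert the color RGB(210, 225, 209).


Invert: (255-R, 255-G, 255-B)
R: 255-210 = 45
G: 255-225 = 30
B: 255-209 = 46
= RGB(45, 30, 46)


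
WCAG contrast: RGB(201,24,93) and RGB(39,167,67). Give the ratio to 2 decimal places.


Linearize each sRGB channel c=v/255: c/12.92 if c ≤ 0.04045 else ((c+0.055)/1.055)^2.4
L = 0.2126×R_lin + 0.7152×G_lin + 0.0722×B_lin
Color 1 (201,24,93):
  R=201: 201/255≈0.7882 > 0.04045 → ((0.7882+0.055)/1.055)^2.4 ≈ 0.58408
  G=24: 24/255≈0.0941 > 0.04045 → ((0.0941+0.055)/1.055)^2.4 ≈ 0.00913
  B=93: 93/255≈0.3647 > 0.04045 → ((0.3647+0.055)/1.055)^2.4 ≈ 0.10946
  L1 = 0.2126×0.58408 + 0.7152×0.00913 + 0.0722×0.10946 ≈ 0.13861
Color 2 (39,167,67):
  R=39: 39/255≈0.1529 > 0.04045 → ((0.1529+0.055)/1.055)^2.4 ≈ 0.02029
  G=167: 167/255≈0.6549 > 0.04045 → ((0.6549+0.055)/1.055)^2.4 ≈ 0.38643
  B=67: 67/255≈0.2627 > 0.04045 → ((0.2627+0.055)/1.055)^2.4 ≈ 0.05613
  L2 = 0.2126×0.02029 + 0.7152×0.38643 + 0.0722×0.05613 ≈ 0.28474
Lighter = 0.28474, Darker = 0.13861
Ratio = (L_lighter + 0.05) / (L_darker + 0.05)
Ratio = (0.28474 + 0.05) / (0.13861 + 0.05) = 0.33474 / 0.18861 ≈ 1.7748
Ratio ≈ 1.77:1


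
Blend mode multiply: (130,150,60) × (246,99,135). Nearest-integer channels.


Multiply: C = A×B/255, rounded to nearest integer
R: 130×246/255 = 31980/255 ≈ 125.412 → 125
G: 150×99/255 = 14850/255 ≈ 58.235 → 58
B: 60×135/255 = 8100/255 ≈ 31.765 → 32
= RGB(125, 58, 32)


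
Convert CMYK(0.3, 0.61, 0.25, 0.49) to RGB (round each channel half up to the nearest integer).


R = 255 × (1-C) × (1-K) = 255 × 0.70 × 0.51 = 91.035 → 91
G = 255 × (1-M) × (1-K) = 255 × 0.39 × 0.51 = 50.7195 → 51
B = 255 × (1-Y) × (1-K) = 255 × 0.75 × 0.51 = 97.5375 → 98
= RGB(91, 51, 98)


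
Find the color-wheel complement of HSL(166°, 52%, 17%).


Complement = opposite side of color wheel = hue + 180°
H' = (166 + 180) mod 360 = 346°
S and L unchanged.
= HSL(346°, 52%, 17%)


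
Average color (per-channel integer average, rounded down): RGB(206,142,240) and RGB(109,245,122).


Midpoint: each channel = ⌊(C₁+C₂)/2⌋
R: ⌊(206+109)/2⌋ = 157
G: ⌊(142+245)/2⌋ = 193
B: ⌊(240+122)/2⌋ = 181
= RGB(157, 193, 181)


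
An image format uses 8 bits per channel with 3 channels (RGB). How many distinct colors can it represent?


Total bits = 8 bits/channel × 3 channels = 24 bits
Distinct colors = 2^24
= 16,777,216 colors


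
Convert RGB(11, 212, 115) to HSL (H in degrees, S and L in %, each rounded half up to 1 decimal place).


Normalize: R'=11/255≈0.0431, G'=212/255≈0.8314, B'=115/255≈0.4510
Max=212/255, Min=11/255, Δ=Max-Min=201/255
L = (Max+Min)/2 = (212+11)/510 = 223/510 = 0.43725… → L = 43.7%
L ≤ 0.5 → S = Δ/(Max+Min) = 201/(212+11) = 201/223 = 0.90134… → S = 90.1%
(the 1/255 factors cancel in S and H, so raw channel differences can be used)
Max is G' → H = 60 × ((B-R)/Δ + 2) = 60 × ((115-11)/201 + 2)
  104/201 + 2 = 0.5174… + 2 = 2.5174…
  H = 60 × 2.5174… = 151.044…° → H = 151.0°
= HSL(151.0°, 90.1%, 43.7%)


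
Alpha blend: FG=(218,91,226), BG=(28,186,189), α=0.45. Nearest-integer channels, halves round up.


C = α×F + (1-α)×B, with 1-α = 0.55
R: 0.45×218 + 0.55×28 = 98.10 + 15.40 = 113.50 → 114
G: 0.45×91 + 0.55×186 = 40.95 + 102.30 = 143.25 → 143
B: 0.45×226 + 0.55×189 = 101.70 + 103.95 = 205.65 → 206
= RGB(114, 143, 206)


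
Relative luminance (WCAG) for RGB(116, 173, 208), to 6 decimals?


Linearize each channel (sRGB transfer function): c = v/255; c_lin = c/12.92 if c ≤ 0.04045, else ((c+0.055)/1.055)^2.4
  R: 116/255 ≈ 0.454902 > 0.04045 → ((0.454902+0.055)/1.055)^2.4 ≈ 0.174647
  G: 173/255 ≈ 0.678431 > 0.04045 → ((0.678431+0.055)/1.055)^2.4 ≈ 0.417885
  B: 208/255 ≈ 0.815686 > 0.04045 → ((0.815686+0.055)/1.055)^2.4 ≈ 0.630757
R_lin = 0.174647, G_lin = 0.417885, B_lin = 0.630757
L = 0.2126×R + 0.7152×G + 0.0722×B
L = 0.2126×0.174647 + 0.7152×0.417885 + 0.0722×0.630757
L ≈ 0.381542


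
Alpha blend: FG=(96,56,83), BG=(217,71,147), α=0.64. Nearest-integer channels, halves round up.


C = α×F + (1-α)×B, with 1-α = 0.36
R: 0.64×96 + 0.36×217 = 61.44 + 78.12 = 139.56 → 140
G: 0.64×56 + 0.36×71 = 35.84 + 25.56 = 61.40 → 61
B: 0.64×83 + 0.36×147 = 53.12 + 52.92 = 106.04 → 106
= RGB(140, 61, 106)


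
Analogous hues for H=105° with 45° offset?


Base hue: 105°
Left analog: (105 - 45) mod 360 = 60°
Right analog: (105 + 45) mod 360 = 150°
Analogous hues = 60° and 150°


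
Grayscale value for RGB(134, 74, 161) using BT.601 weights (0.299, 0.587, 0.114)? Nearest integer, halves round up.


Gray = 0.299×R + 0.587×G + 0.114×B
Gray = 0.299×134 + 0.587×74 + 0.114×161
Gray = 40.066 + 43.438 + 18.354
Gray = 101.858 → round half up → 102
Gray = 102


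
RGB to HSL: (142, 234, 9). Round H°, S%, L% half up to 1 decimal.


Normalize: R'=142/255≈0.5569, G'=234/255≈0.9176, B'=9/255≈0.0353
Max=234/255, Min=9/255, Δ=Max-Min=225/255
L = (Max+Min)/2 = (234+9)/510 = 243/510 = 0.47647… → L = 47.6%
L ≤ 0.5 → S = Δ/(Max+Min) = 225/(234+9) = 225/243 = 0.92592… → S = 92.6%
(the 1/255 factors cancel in S and H, so raw channel differences can be used)
Max is G' → H = 60 × ((B-R)/Δ + 2) = 60 × ((9-142)/225 + 2)
  -133/225 + 2 = -0.5911… + 2 = 1.4088…
  H = 60 × 1.4088… = 84.533…° → H = 84.5°
= HSL(84.5°, 92.6%, 47.6%)


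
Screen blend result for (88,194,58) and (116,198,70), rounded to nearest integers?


Screen: C = 255 - (255-A)×(255-B)/255, rounded to nearest integer
R: 255 - (255-88)×(255-116)/255 = 255 - 23213/255 ≈ 255 - 91.031 = 163.969 → 164
G: 255 - (255-194)×(255-198)/255 = 255 - 3477/255 ≈ 255 - 13.635 = 241.365 → 241
B: 255 - (255-58)×(255-70)/255 = 255 - 36445/255 ≈ 255 - 142.922 = 112.078 → 112
= RGB(164, 241, 112)


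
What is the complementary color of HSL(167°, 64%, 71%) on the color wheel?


Complement = opposite side of color wheel = hue + 180°
H' = (167 + 180) mod 360 = 347°
S and L unchanged.
= HSL(347°, 64%, 71%)


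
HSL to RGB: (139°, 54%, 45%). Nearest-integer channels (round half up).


H=139°, S=0.54, L=0.45
C = (1-|2L-1|)×S = (1-|-0.10|)×0.54 = 0.486
H' = H/60 = 139/60 ≈ 2.3167; X = C×(1-|H' mod 2 - 1|) = 0.1539
m = L - C/2 = 0.45 - 0.243 = 0.207
Sector ⌊H'⌋ = 2 → (R',G',B') = (0.0, 0.486, 0.1539)
RGB = ((R'+m)×255, (G'+m)×255, (B'+m)×255) = (52.785, 176.715, 92.0295)
Round half up → RGB(53, 177, 92)


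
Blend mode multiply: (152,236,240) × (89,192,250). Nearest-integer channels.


Multiply: C = A×B/255, rounded to nearest integer
R: 152×89/255 = 13528/255 ≈ 53.051 → 53
G: 236×192/255 = 45312/255 ≈ 177.694 → 178
B: 240×250/255 = 60000/255 ≈ 235.294 → 235
= RGB(53, 178, 235)


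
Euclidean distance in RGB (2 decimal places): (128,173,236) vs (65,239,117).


d = √[(R₁-R₂)² + (G₁-G₂)² + (B₁-B₂)²]
d = √[(128-65)² + (173-239)² + (236-117)²]
d = √[3969 + 4356 + 14161]
d = √22486
d ≈ 149.95


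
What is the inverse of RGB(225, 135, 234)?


Invert: (255-R, 255-G, 255-B)
R: 255-225 = 30
G: 255-135 = 120
B: 255-234 = 21
= RGB(30, 120, 21)


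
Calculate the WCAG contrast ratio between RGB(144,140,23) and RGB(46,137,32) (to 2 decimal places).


Linearize each sRGB channel c=v/255: c/12.92 if c ≤ 0.04045 else ((c+0.055)/1.055)^2.4
L = 0.2126×R_lin + 0.7152×G_lin + 0.0722×B_lin
Color 1 (144,140,23):
  R=144: 144/255≈0.5647 > 0.04045 → ((0.5647+0.055)/1.055)^2.4 ≈ 0.27889
  G=140: 140/255≈0.5490 > 0.04045 → ((0.5490+0.055)/1.055)^2.4 ≈ 0.26225
  B=23: 23/255≈0.0902 > 0.04045 → ((0.0902+0.055)/1.055)^2.4 ≈ 0.00857
  L1 = 0.2126×0.27889 + 0.7152×0.26225 + 0.0722×0.00857 ≈ 0.24747
Color 2 (46,137,32):
  R=46: 46/255≈0.1804 > 0.04045 → ((0.1804+0.055)/1.055)^2.4 ≈ 0.02732
  G=137: 137/255≈0.5373 > 0.04045 → ((0.5373+0.055)/1.055)^2.4 ≈ 0.25016
  B=32: 32/255≈0.1255 > 0.04045 → ((0.1255+0.055)/1.055)^2.4 ≈ 0.01444
  L2 = 0.2126×0.02732 + 0.7152×0.25016 + 0.0722×0.01444 ≈ 0.18576
Lighter = 0.24747, Darker = 0.18576
Ratio = (L_lighter + 0.05) / (L_darker + 0.05)
Ratio = (0.24747 + 0.05) / (0.18576 + 0.05) = 0.29747 / 0.23576 ≈ 1.2617
Ratio ≈ 1.26:1


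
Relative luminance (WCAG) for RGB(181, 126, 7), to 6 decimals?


Linearize each channel (sRGB transfer function): c = v/255; c_lin = c/12.92 if c ≤ 0.04045, else ((c+0.055)/1.055)^2.4
  R: 181/255 ≈ 0.709804 > 0.04045 → ((0.709804+0.055)/1.055)^2.4 ≈ 0.462077
  G: 126/255 ≈ 0.494118 > 0.04045 → ((0.494118+0.055)/1.055)^2.4 ≈ 0.208637
  B: 7/255 ≈ 0.027451 ≤ 0.04045 → 0.027451/12.92 ≈ 0.002125
R_lin = 0.462077, G_lin = 0.208637, B_lin = 0.002125
L = 0.2126×R + 0.7152×G + 0.0722×B
L = 0.2126×0.462077 + 0.7152×0.208637 + 0.0722×0.002125
L ≈ 0.247608


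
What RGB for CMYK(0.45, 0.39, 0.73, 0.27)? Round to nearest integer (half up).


R = 255 × (1-C) × (1-K) = 255 × 0.55 × 0.73 = 102.3825 → 102
G = 255 × (1-M) × (1-K) = 255 × 0.61 × 0.73 = 113.5515 → 114
B = 255 × (1-Y) × (1-K) = 255 × 0.27 × 0.73 = 50.2605 → 50
= RGB(102, 114, 50)


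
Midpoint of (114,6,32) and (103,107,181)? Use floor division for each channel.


Midpoint: each channel = ⌊(C₁+C₂)/2⌋
R: ⌊(114+103)/2⌋ = 108
G: ⌊(6+107)/2⌋ = 56
B: ⌊(32+181)/2⌋ = 106
= RGB(108, 56, 106)


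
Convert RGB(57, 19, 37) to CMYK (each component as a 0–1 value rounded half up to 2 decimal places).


R'=57/255≈0.2235, G'=19/255≈0.0745, B'=37/255≈0.1451
K = 1 - max(R',G',B') = 1 - 57/255 = 198/255 = 0.77647… → 0.78
(1-R'-K)/(1-K) simplifies to (max-R)/max with max = 57:
C = (57-57)/57 = 0/57 = 0 → 0.00
M = (57-19)/57 = 38/57 = 0.66666… → 0.67
Y = (57-37)/57 = 20/57 = 0.35087… → 0.35
= CMYK(0.00, 0.67, 0.35, 0.78)


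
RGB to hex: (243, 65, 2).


R = 243 → F3 (hex)
G = 65 → 41 (hex)
B = 2 → 02 (hex)
Hex = #F34102


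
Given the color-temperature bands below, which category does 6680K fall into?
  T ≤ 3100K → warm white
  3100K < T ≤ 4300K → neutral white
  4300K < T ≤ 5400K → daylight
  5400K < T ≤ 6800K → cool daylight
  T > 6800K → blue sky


Temperature: 6680K
5400K < 6680K ≤ 6800K → cool daylight
Classification: cool daylight


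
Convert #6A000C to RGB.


6A → 106 (R)
00 → 0 (G)
0C → 12 (B)
= RGB(106, 0, 12)


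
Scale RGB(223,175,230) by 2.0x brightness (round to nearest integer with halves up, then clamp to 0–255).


Multiply each channel by 2.0, round half up, clamp to [0, 255]
R: 223×2.0 = 446 → clamp → 255
G: 175×2.0 = 350 → clamp → 255
B: 230×2.0 = 460 → clamp → 255
= RGB(255, 255, 255)


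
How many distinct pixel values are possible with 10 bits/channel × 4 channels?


Total bits = 10 bits/channel × 4 channels = 40 bits
Distinct pixel values = 2^40
= 1,099,511,627,776 pixel values


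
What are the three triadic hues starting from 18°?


Triadic: equally spaced at 120° intervals
H1 = 18°
H2 = (18 + 120) mod 360 = 138°
H3 = (18 + 240) mod 360 = 258°
Triadic = 18°, 138°, 258°


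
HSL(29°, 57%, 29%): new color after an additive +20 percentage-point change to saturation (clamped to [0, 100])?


Original S = 57%
Adjustment = +20 percentage points
New S = 57 + (20) = 77
Clamp to [0, 100] → 77
= HSL(29°, 77%, 29%)


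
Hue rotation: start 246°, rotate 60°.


New hue = (H + rotation) mod 360
New hue = (246 + 60) mod 360
= 306 mod 360
= 306°


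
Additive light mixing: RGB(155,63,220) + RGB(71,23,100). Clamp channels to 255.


Additive: each channel = min(255, C₁+C₂)
R: 155+71 = 226 → 226
G: 63+23 = 86 → 86
B: 220+100 = 320 → 255
= RGB(226, 86, 255)


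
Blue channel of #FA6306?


Color: #FA6306
R = FA = 250
G = 63 = 99
B = 06 = 6
Blue = 6
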